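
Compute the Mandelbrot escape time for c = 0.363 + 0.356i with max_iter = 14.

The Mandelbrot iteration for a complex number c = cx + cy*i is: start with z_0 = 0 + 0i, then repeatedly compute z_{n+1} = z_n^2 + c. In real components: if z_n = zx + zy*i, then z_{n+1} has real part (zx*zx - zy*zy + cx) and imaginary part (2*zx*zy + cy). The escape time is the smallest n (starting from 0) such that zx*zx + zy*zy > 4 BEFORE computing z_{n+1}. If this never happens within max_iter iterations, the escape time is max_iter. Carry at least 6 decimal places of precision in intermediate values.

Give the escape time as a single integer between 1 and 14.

z_0 = 0 + 0i, c = 0.3630 + 0.3560i
Iter 1: z = 0.3630 + 0.3560i, |z|^2 = 0.2585
Iter 2: z = 0.3680 + 0.6145i, |z|^2 = 0.5130
Iter 3: z = 0.1209 + 0.8083i, |z|^2 = 0.6679
Iter 4: z = -0.2757 + 0.5514i, |z|^2 = 0.3801
Iter 5: z = 0.1349 + 0.0519i, |z|^2 = 0.0209
Iter 6: z = 0.3785 + 0.3700i, |z|^2 = 0.2802
Iter 7: z = 0.3694 + 0.6361i, |z|^2 = 0.5411
Iter 8: z = 0.0948 + 0.8259i, |z|^2 = 0.6911
Iter 9: z = -0.3101 + 0.5126i, |z|^2 = 0.3589
Iter 10: z = 0.1965 + 0.0381i, |z|^2 = 0.0400
Iter 11: z = 0.4001 + 0.3710i, |z|^2 = 0.2977
Iter 12: z = 0.3855 + 0.6529i, |z|^2 = 0.5749
Iter 13: z = 0.0854 + 0.8594i, |z|^2 = 0.7458

Answer: 14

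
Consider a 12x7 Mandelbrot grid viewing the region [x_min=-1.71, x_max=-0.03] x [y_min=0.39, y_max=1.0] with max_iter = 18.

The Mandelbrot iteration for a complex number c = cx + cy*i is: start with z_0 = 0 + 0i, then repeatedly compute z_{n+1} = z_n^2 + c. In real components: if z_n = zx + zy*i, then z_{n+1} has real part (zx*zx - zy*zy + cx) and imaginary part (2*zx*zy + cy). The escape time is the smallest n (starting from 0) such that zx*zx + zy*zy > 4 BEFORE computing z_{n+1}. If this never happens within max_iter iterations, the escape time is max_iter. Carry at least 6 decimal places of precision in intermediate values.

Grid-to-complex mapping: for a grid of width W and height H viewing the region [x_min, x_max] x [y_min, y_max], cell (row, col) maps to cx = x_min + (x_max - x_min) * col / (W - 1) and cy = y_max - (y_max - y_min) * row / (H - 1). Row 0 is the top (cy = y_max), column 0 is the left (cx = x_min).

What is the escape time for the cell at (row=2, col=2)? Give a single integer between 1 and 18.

z_0 = 0 + 0i, c = -1.4045 + 0.7967i
Iter 1: z = -1.4045 + 0.7967i, |z|^2 = 2.6074
Iter 2: z = -0.0665 + -1.4412i, |z|^2 = 2.0816
Iter 3: z = -3.4773 + 0.9883i, |z|^2 = 13.0684
Escaped at iteration 3

Answer: 3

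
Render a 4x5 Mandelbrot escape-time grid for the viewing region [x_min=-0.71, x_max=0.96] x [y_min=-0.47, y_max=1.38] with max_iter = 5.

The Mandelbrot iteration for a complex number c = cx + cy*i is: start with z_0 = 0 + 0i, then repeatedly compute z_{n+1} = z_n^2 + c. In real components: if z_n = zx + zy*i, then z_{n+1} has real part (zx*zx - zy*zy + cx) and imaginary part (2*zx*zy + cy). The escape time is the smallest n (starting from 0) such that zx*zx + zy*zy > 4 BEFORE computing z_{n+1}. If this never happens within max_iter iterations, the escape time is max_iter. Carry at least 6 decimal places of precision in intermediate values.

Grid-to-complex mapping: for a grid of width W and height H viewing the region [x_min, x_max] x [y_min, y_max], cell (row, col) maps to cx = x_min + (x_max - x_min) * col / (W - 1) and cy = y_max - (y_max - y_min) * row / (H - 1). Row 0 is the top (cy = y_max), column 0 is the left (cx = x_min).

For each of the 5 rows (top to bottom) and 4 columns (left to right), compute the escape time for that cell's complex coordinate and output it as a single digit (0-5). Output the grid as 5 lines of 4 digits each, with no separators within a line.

Answer: 2222
4532
5552
5553
5552

Derivation:
(row=0, col=0): c = -0.7100 + 1.3800i → escape time 2
(row=0, col=1): c = -0.1533 + 1.3800i → escape time 2
(row=0, col=2): c = 0.4033 + 1.3800i → escape time 2
(row=0, col=3): c = 0.9600 + 1.3800i → escape time 2
(row=1, col=0): c = -0.7100 + 0.9175i → escape time 4
(row=1, col=1): c = -0.1533 + 0.9175i → escape time 5
(row=1, col=2): c = 0.4033 + 0.9175i → escape time 3
(row=1, col=3): c = 0.9600 + 0.9175i → escape time 2
(row=2, col=0): c = -0.7100 + 0.4550i → escape time 5
(row=2, col=1): c = -0.1533 + 0.4550i → escape time 5
(row=2, col=2): c = 0.4033 + 0.4550i → escape time 5
(row=2, col=3): c = 0.9600 + 0.4550i → escape time 2
(row=3, col=0): c = -0.7100 + -0.0075i → escape time 5
(row=3, col=1): c = -0.1533 + -0.0075i → escape time 5
(row=3, col=2): c = 0.4033 + -0.0075i → escape time 5
(row=3, col=3): c = 0.9600 + -0.0075i → escape time 3
(row=4, col=0): c = -0.7100 + -0.4700i → escape time 5
(row=4, col=1): c = -0.1533 + -0.4700i → escape time 5
(row=4, col=2): c = 0.4033 + -0.4700i → escape time 5
(row=4, col=3): c = 0.9600 + -0.4700i → escape time 2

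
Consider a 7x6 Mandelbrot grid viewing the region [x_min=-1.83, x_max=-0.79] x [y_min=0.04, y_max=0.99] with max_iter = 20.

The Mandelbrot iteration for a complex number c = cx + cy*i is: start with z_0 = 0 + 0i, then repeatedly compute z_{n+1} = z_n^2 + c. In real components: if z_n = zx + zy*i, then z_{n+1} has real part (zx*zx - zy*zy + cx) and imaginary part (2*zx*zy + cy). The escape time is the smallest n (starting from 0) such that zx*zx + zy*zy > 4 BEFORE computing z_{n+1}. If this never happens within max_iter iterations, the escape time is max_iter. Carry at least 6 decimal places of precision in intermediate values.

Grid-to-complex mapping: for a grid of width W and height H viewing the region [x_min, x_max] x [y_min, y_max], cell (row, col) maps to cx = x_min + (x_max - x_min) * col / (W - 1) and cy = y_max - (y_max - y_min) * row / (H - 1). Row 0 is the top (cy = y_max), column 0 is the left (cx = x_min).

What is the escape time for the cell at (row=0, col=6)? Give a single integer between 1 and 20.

z_0 = 0 + 0i, c = -0.7900 + 0.9900i
Iter 1: z = -0.7900 + 0.9900i, |z|^2 = 1.6042
Iter 2: z = -1.1460 + -0.5742i, |z|^2 = 1.6430
Iter 3: z = 0.1936 + 2.3061i, |z|^2 = 5.3554
Escaped at iteration 3

Answer: 3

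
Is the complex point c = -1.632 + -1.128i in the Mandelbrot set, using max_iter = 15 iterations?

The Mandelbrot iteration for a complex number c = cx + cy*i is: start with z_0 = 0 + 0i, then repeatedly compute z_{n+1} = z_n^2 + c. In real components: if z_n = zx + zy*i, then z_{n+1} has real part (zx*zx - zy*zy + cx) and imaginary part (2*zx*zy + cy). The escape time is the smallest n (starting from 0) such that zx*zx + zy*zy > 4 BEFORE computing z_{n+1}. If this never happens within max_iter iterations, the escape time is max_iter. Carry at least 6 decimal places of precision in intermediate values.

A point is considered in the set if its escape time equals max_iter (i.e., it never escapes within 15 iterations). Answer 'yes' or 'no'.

Answer: no

Derivation:
z_0 = 0 + 0i, c = -1.6320 + -1.1280i
Iter 1: z = -1.6320 + -1.1280i, |z|^2 = 3.9358
Iter 2: z = -0.2410 + 2.5538i, |z|^2 = 6.5799
Escaped at iteration 2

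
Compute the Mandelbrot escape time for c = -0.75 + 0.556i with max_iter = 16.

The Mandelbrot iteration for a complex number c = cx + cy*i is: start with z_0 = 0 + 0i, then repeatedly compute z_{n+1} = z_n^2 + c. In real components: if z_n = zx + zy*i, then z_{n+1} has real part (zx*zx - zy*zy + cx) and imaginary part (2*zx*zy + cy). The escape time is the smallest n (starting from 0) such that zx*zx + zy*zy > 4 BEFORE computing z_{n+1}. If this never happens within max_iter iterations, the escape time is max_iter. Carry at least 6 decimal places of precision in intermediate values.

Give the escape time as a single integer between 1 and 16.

Answer: 6

Derivation:
z_0 = 0 + 0i, c = -0.7500 + 0.5560i
Iter 1: z = -0.7500 + 0.5560i, |z|^2 = 0.8716
Iter 2: z = -0.4966 + -0.2780i, |z|^2 = 0.3239
Iter 3: z = -0.5806 + 0.8321i, |z|^2 = 1.0296
Iter 4: z = -1.1053 + -0.4103i, |z|^2 = 1.3901
Iter 5: z = 0.3033 + 1.4631i, |z|^2 = 2.2326
Iter 6: z = -2.7986 + 1.4436i, |z|^2 = 9.9160
Escaped at iteration 6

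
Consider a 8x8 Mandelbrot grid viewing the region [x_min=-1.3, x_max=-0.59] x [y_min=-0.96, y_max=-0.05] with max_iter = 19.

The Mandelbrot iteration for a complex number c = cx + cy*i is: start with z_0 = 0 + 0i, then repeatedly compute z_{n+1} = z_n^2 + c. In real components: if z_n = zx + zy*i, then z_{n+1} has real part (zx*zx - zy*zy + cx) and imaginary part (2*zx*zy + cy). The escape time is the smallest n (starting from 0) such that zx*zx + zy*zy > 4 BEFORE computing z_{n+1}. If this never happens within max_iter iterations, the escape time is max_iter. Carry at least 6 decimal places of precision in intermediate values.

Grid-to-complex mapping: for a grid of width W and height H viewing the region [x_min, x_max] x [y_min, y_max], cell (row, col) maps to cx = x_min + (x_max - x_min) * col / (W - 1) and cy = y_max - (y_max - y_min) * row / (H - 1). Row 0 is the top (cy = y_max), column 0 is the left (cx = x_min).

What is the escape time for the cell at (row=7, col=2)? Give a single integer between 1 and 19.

Answer: 3

Derivation:
z_0 = 0 + 0i, c = -1.0971 + -0.9600i
Iter 1: z = -1.0971 + -0.9600i, |z|^2 = 2.1253
Iter 2: z = -0.8150 + 1.1465i, |z|^2 = 1.9788
Iter 3: z = -1.7474 + -2.8289i, |z|^2 = 11.0558
Escaped at iteration 3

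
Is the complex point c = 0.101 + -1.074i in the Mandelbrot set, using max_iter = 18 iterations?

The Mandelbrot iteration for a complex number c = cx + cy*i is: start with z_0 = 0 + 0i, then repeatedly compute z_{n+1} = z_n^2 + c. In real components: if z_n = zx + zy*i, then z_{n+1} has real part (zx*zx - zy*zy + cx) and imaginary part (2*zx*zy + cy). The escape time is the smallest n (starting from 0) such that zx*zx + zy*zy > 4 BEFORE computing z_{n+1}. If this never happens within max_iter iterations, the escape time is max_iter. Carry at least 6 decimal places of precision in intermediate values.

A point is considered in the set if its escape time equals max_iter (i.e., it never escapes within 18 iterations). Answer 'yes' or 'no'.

z_0 = 0 + 0i, c = 0.1010 + -1.0740i
Iter 1: z = 0.1010 + -1.0740i, |z|^2 = 1.1637
Iter 2: z = -1.0423 + -1.2909i, |z|^2 = 2.7529
Iter 3: z = -0.4792 + 1.6170i, |z|^2 = 2.8445
Iter 4: z = -2.2842 + -2.6238i, |z|^2 = 12.1019
Escaped at iteration 4

Answer: no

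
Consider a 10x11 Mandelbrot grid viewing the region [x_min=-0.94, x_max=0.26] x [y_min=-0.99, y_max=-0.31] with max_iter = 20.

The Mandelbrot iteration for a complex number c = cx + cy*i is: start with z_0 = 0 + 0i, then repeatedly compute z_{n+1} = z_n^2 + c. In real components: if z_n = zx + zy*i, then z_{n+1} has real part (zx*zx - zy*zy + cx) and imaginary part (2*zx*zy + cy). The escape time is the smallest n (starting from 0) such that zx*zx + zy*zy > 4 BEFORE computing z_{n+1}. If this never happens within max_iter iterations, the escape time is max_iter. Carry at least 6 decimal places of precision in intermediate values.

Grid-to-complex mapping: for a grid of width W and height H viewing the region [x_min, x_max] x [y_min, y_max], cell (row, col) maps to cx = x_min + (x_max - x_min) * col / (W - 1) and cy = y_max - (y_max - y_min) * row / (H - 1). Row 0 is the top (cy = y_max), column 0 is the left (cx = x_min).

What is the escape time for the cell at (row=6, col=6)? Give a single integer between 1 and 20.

Answer: 20

Derivation:
z_0 = 0 + 0i, c = -0.1400 + -0.7180i
Iter 1: z = -0.1400 + -0.7180i, |z|^2 = 0.5351
Iter 2: z = -0.6359 + -0.5170i, |z|^2 = 0.6716
Iter 3: z = -0.0028 + -0.0605i, |z|^2 = 0.0037
Iter 4: z = -0.1437 + -0.7177i, |z|^2 = 0.5357
Iter 5: z = -0.6344 + -0.5118i, |z|^2 = 0.6644
Iter 6: z = 0.0005 + -0.0686i, |z|^2 = 0.0047
Iter 7: z = -0.1447 + -0.7181i, |z|^2 = 0.5366
Iter 8: z = -0.6347 + -0.5102i, |z|^2 = 0.6631
Iter 9: z = 0.0025 + -0.0704i, |z|^2 = 0.0050
Iter 10: z = -0.1449 + -0.7184i, |z|^2 = 0.5370
Iter 11: z = -0.6350 + -0.5097i, |z|^2 = 0.6631
Iter 12: z = 0.0034 + -0.0706i, |z|^2 = 0.0050
Iter 13: z = -0.1450 + -0.7185i, |z|^2 = 0.5372
Iter 14: z = -0.6352 + -0.5097i, |z|^2 = 0.6633
Iter 15: z = 0.0037 + -0.0705i, |z|^2 = 0.0050
Iter 16: z = -0.1450 + -0.7185i, |z|^2 = 0.5373
Iter 17: z = -0.6353 + -0.5097i, |z|^2 = 0.6633
Iter 18: z = 0.0038 + -0.0704i, |z|^2 = 0.0050
Iter 19: z = -0.1449 + -0.7185i, |z|^2 = 0.5373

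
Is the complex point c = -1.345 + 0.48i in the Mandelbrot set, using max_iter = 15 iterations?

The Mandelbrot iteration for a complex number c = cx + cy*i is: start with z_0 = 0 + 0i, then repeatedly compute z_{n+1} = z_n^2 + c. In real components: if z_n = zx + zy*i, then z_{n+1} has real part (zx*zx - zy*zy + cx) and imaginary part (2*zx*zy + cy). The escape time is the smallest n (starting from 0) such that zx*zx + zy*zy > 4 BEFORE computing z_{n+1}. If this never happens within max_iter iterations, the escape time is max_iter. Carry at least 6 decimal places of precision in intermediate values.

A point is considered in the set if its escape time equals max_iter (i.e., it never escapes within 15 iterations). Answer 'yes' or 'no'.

z_0 = 0 + 0i, c = -1.3450 + 0.4800i
Iter 1: z = -1.3450 + 0.4800i, |z|^2 = 2.0394
Iter 2: z = 0.2336 + -0.8112i, |z|^2 = 0.7126
Iter 3: z = -1.9485 + 0.1010i, |z|^2 = 3.8067
Iter 4: z = 2.4413 + 0.0865i, |z|^2 = 5.9675
Escaped at iteration 4

Answer: no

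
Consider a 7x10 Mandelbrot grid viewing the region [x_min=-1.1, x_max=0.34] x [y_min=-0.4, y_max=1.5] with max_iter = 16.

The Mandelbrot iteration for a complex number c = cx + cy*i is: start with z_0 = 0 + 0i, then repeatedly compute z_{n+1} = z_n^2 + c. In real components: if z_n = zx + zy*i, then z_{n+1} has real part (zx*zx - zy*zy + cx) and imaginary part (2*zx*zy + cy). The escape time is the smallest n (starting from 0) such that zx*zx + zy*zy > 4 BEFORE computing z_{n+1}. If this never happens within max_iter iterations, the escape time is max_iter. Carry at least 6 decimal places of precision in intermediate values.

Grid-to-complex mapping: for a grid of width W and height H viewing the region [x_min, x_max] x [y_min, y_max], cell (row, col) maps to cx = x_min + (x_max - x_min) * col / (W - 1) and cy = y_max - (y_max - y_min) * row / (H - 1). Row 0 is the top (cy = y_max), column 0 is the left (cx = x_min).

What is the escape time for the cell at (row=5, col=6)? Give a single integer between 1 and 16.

Answer: 13

Derivation:
z_0 = 0 + 0i, c = 0.3400 + 0.4444i
Iter 1: z = 0.3400 + 0.4444i, |z|^2 = 0.3131
Iter 2: z = 0.2581 + 0.7467i, |z|^2 = 0.6241
Iter 3: z = -0.1509 + 0.8298i, |z|^2 = 0.7114
Iter 4: z = -0.3258 + 0.1940i, |z|^2 = 0.1438
Iter 5: z = 0.4085 + 0.3180i, |z|^2 = 0.2680
Iter 6: z = 0.4058 + 0.7043i, |z|^2 = 0.6607
Iter 7: z = 0.0086 + 1.0160i, |z|^2 = 1.0323
Iter 8: z = -0.6922 + 0.4619i, |z|^2 = 0.6925
Iter 9: z = 0.6058 + -0.1950i, |z|^2 = 0.4050
Iter 10: z = 0.6689 + 0.2082i, |z|^2 = 0.4907
Iter 11: z = 0.7441 + 0.7229i, |z|^2 = 1.0763
Iter 12: z = 0.3711 + 1.5203i, |z|^2 = 2.4489
Iter 13: z = -1.8335 + 1.5727i, |z|^2 = 5.8351
Escaped at iteration 13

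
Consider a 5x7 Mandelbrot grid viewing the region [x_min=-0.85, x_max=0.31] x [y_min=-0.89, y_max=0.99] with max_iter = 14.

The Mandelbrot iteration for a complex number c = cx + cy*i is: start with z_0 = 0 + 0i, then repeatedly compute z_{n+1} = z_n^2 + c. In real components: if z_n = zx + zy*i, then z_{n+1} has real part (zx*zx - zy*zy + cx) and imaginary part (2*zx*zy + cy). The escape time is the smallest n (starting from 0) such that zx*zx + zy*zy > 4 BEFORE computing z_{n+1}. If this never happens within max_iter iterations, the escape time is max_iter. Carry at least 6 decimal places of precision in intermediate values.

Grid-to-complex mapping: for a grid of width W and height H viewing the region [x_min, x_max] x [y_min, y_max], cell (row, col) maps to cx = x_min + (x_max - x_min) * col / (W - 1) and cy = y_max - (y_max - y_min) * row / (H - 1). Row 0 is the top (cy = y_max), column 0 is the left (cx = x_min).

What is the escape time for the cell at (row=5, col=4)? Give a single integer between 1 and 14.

Answer: 14

Derivation:
z_0 = 0 + 0i, c = 0.3100 + -0.5767i
Iter 1: z = 0.3100 + -0.5767i, |z|^2 = 0.4286
Iter 2: z = 0.0736 + -0.9342i, |z|^2 = 0.8781
Iter 3: z = -0.5573 + -0.7141i, |z|^2 = 0.8205
Iter 4: z = 0.1107 + 0.2193i, |z|^2 = 0.0603
Iter 5: z = 0.2742 + -0.5281i, |z|^2 = 0.3541
Iter 6: z = 0.1062 + -0.8662i, |z|^2 = 0.7617
Iter 7: z = -0.4291 + -0.7607i, |z|^2 = 0.7628
Iter 8: z = -0.0846 + 0.0762i, |z|^2 = 0.0130
Iter 9: z = 0.3114 + -0.5896i, |z|^2 = 0.4445
Iter 10: z = 0.0594 + -0.9438i, |z|^2 = 0.8943
Iter 11: z = -0.5772 + -0.6887i, |z|^2 = 0.8075
Iter 12: z = 0.1688 + 0.2184i, |z|^2 = 0.0762
Iter 13: z = 0.2908 + -0.5029i, |z|^2 = 0.3375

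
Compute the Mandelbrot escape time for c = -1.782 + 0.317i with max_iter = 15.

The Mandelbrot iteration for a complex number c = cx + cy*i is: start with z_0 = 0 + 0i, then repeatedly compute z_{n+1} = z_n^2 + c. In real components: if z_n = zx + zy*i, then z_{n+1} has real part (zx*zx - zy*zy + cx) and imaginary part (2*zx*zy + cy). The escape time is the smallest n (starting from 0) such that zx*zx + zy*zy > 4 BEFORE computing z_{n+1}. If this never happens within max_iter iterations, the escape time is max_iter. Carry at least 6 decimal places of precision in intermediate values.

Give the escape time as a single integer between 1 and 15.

z_0 = 0 + 0i, c = -1.7820 + 0.3170i
Iter 1: z = -1.7820 + 0.3170i, |z|^2 = 3.2760
Iter 2: z = 1.2930 + -0.8128i, |z|^2 = 2.3326
Iter 3: z = -0.7707 + -1.7849i, |z|^2 = 3.7799
Iter 4: z = -4.3740 + 3.0682i, |z|^2 = 28.5460
Escaped at iteration 4

Answer: 4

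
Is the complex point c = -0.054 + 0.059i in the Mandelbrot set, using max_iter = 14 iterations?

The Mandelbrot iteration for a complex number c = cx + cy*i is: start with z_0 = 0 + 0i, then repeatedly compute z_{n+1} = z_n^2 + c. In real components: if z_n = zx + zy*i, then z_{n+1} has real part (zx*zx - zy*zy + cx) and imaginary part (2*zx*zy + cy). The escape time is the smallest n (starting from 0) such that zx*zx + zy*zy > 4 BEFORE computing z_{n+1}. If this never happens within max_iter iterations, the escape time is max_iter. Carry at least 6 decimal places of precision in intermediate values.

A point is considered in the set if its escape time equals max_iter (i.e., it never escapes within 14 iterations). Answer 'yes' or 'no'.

Answer: yes

Derivation:
z_0 = 0 + 0i, c = -0.0540 + 0.0590i
Iter 1: z = -0.0540 + 0.0590i, |z|^2 = 0.0064
Iter 2: z = -0.0546 + 0.0526i, |z|^2 = 0.0057
Iter 3: z = -0.0538 + 0.0533i, |z|^2 = 0.0057
Iter 4: z = -0.0539 + 0.0533i, |z|^2 = 0.0057
Iter 5: z = -0.0539 + 0.0533i, |z|^2 = 0.0057
Iter 6: z = -0.0539 + 0.0533i, |z|^2 = 0.0057
Iter 7: z = -0.0539 + 0.0533i, |z|^2 = 0.0057
Iter 8: z = -0.0539 + 0.0533i, |z|^2 = 0.0057
Iter 9: z = -0.0539 + 0.0533i, |z|^2 = 0.0057
Iter 10: z = -0.0539 + 0.0533i, |z|^2 = 0.0057
Iter 11: z = -0.0539 + 0.0533i, |z|^2 = 0.0057
Iter 12: z = -0.0539 + 0.0533i, |z|^2 = 0.0057
Iter 13: z = -0.0539 + 0.0533i, |z|^2 = 0.0057
Did not escape in 14 iterations → in set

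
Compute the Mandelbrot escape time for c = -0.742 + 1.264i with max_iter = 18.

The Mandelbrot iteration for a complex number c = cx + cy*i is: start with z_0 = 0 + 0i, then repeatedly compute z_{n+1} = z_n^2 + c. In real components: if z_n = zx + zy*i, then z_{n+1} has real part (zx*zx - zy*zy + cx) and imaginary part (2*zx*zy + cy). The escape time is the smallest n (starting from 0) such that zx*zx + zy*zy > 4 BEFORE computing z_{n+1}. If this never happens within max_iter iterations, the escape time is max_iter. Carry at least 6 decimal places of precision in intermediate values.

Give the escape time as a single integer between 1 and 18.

z_0 = 0 + 0i, c = -0.7420 + 1.2640i
Iter 1: z = -0.7420 + 1.2640i, |z|^2 = 2.1483
Iter 2: z = -1.7891 + -0.6118i, |z|^2 = 3.5753
Iter 3: z = 2.0847 + 3.4531i, |z|^2 = 16.2699
Escaped at iteration 3

Answer: 3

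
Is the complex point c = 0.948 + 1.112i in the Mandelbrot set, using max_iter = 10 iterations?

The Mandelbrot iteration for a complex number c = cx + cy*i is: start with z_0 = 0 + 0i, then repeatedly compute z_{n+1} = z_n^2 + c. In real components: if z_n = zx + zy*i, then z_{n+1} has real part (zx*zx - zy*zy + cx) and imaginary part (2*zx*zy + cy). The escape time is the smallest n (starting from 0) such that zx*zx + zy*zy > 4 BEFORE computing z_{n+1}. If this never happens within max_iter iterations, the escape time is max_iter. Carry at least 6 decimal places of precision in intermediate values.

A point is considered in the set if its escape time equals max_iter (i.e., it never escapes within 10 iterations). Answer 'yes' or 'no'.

z_0 = 0 + 0i, c = 0.9480 + 1.1120i
Iter 1: z = 0.9480 + 1.1120i, |z|^2 = 2.1352
Iter 2: z = 0.6102 + 3.2204i, |z|^2 = 10.7430
Escaped at iteration 2

Answer: no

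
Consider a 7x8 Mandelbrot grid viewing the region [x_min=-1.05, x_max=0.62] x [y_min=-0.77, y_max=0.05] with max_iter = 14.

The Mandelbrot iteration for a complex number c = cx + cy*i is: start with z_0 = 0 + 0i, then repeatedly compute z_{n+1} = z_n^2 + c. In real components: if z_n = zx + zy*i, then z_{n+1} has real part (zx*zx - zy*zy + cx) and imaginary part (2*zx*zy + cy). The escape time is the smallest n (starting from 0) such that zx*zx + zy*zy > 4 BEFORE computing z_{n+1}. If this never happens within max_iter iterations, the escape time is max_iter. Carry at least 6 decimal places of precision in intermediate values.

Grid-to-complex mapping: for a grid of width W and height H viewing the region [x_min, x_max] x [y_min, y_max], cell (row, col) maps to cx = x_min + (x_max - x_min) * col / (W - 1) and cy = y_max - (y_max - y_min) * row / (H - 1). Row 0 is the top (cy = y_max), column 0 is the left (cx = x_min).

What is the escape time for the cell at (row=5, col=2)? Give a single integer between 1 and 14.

z_0 = 0 + 0i, c = -0.4933 + -0.5357i
Iter 1: z = -0.4933 + -0.5357i, |z|^2 = 0.5304
Iter 2: z = -0.5369 + -0.0071i, |z|^2 = 0.2884
Iter 3: z = -0.2051 + -0.5280i, |z|^2 = 0.3209
Iter 4: z = -0.7301 + -0.3191i, |z|^2 = 0.6349
Iter 5: z = -0.0621 + -0.0697i, |z|^2 = 0.0087
Iter 6: z = -0.4943 + -0.5271i, |z|^2 = 0.5222
Iter 7: z = -0.5268 + -0.0146i, |z|^2 = 0.2777
Iter 8: z = -0.2161 + -0.5203i, |z|^2 = 0.3174
Iter 9: z = -0.7174 + -0.3109i, |z|^2 = 0.6112
Iter 10: z = -0.0754 + -0.0897i, |z|^2 = 0.0137
Iter 11: z = -0.4957 + -0.5222i, |z|^2 = 0.5184
Iter 12: z = -0.5203 + -0.0180i, |z|^2 = 0.2710
Iter 13: z = -0.2229 + -0.5170i, |z|^2 = 0.3170

Answer: 14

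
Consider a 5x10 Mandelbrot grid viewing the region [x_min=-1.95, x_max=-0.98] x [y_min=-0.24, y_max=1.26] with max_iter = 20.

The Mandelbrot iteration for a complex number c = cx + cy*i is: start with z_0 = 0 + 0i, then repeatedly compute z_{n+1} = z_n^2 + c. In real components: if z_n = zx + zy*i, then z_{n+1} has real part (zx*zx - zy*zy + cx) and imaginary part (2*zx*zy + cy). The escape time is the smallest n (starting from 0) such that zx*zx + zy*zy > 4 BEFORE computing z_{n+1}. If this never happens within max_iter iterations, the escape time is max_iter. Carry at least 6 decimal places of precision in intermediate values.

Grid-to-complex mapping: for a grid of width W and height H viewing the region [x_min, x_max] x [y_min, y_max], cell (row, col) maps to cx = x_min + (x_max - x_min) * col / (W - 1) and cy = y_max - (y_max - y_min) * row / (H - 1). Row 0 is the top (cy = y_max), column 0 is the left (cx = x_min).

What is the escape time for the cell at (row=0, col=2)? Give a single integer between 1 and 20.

Answer: 2

Derivation:
z_0 = 0 + 0i, c = -1.4650 + 1.2600i
Iter 1: z = -1.4650 + 1.2600i, |z|^2 = 3.7338
Iter 2: z = -0.9064 + -2.4318i, |z|^2 = 6.7352
Escaped at iteration 2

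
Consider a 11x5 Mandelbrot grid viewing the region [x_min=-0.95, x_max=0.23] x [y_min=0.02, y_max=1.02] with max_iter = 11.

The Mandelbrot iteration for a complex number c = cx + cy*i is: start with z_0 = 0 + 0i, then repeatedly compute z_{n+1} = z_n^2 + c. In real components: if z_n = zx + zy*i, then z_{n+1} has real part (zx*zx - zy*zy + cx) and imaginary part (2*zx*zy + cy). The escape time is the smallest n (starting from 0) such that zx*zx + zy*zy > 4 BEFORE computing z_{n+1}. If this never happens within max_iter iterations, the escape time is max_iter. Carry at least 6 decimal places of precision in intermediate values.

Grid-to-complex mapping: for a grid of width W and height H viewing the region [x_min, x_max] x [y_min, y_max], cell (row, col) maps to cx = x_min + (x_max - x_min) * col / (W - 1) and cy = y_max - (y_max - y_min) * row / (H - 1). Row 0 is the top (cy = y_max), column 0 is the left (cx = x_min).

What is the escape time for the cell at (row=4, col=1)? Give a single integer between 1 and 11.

Answer: 11

Derivation:
z_0 = 0 + 0i, c = -0.8320 + 0.0200i
Iter 1: z = -0.8320 + 0.0200i, |z|^2 = 0.6926
Iter 2: z = -0.1402 + -0.0133i, |z|^2 = 0.0198
Iter 3: z = -0.8125 + 0.0237i, |z|^2 = 0.6608
Iter 4: z = -0.1724 + -0.0186i, |z|^2 = 0.0301
Iter 5: z = -0.8026 + 0.0264i, |z|^2 = 0.6449
Iter 6: z = -0.1885 + -0.0224i, |z|^2 = 0.0360
Iter 7: z = -0.7970 + 0.0284i, |z|^2 = 0.6360
Iter 8: z = -0.1976 + -0.0253i, |z|^2 = 0.0397
Iter 9: z = -0.7936 + 0.0300i, |z|^2 = 0.6307
Iter 10: z = -0.2031 + -0.0276i, |z|^2 = 0.0420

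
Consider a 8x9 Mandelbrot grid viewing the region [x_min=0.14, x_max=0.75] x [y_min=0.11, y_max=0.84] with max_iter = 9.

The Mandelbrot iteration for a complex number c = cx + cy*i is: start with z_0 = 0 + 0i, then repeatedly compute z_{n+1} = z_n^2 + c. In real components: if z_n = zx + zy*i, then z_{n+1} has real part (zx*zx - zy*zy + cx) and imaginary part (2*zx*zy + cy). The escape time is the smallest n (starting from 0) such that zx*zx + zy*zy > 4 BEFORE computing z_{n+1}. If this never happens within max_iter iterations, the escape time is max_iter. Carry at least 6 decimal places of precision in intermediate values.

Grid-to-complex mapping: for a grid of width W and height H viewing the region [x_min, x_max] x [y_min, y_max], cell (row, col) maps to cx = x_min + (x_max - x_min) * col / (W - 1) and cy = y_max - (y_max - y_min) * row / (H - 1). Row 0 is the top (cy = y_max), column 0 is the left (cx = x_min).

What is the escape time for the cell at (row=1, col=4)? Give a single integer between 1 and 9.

z_0 = 0 + 0i, c = 0.4886 + 0.7488i
Iter 1: z = 0.4886 + 0.7488i, |z|^2 = 0.7993
Iter 2: z = 0.1666 + 1.4804i, |z|^2 = 2.2193
Iter 3: z = -1.6752 + 1.2422i, |z|^2 = 4.3492
Escaped at iteration 3

Answer: 3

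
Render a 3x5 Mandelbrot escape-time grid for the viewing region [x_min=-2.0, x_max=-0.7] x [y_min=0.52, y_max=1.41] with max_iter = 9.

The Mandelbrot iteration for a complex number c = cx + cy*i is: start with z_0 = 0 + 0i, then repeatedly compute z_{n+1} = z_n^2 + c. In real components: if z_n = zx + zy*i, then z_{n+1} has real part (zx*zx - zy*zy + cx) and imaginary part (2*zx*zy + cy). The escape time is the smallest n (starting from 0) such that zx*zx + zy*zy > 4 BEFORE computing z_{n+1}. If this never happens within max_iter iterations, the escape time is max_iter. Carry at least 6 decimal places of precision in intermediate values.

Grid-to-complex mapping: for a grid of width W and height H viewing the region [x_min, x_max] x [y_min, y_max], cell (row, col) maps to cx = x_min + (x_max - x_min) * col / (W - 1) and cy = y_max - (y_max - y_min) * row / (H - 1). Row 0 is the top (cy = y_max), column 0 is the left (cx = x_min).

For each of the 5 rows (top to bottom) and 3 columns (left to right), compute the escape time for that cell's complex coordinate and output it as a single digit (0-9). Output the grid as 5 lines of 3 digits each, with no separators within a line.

Answer: 122
123
134
134
137

Derivation:
(row=0, col=0): c = -2.0000 + 1.4100i → escape time 1
(row=0, col=1): c = -1.3500 + 1.4100i → escape time 2
(row=0, col=2): c = -0.7000 + 1.4100i → escape time 2
(row=1, col=0): c = -2.0000 + 1.1875i → escape time 1
(row=1, col=1): c = -1.3500 + 1.1875i → escape time 2
(row=1, col=2): c = -0.7000 + 1.1875i → escape time 3
(row=2, col=0): c = -2.0000 + 0.9650i → escape time 1
(row=2, col=1): c = -1.3500 + 0.9650i → escape time 3
(row=2, col=2): c = -0.7000 + 0.9650i → escape time 4
(row=3, col=0): c = -2.0000 + 0.7425i → escape time 1
(row=3, col=1): c = -1.3500 + 0.7425i → escape time 3
(row=3, col=2): c = -0.7000 + 0.7425i → escape time 4
(row=4, col=0): c = -2.0000 + 0.5200i → escape time 1
(row=4, col=1): c = -1.3500 + 0.5200i → escape time 3
(row=4, col=2): c = -0.7000 + 0.5200i → escape time 7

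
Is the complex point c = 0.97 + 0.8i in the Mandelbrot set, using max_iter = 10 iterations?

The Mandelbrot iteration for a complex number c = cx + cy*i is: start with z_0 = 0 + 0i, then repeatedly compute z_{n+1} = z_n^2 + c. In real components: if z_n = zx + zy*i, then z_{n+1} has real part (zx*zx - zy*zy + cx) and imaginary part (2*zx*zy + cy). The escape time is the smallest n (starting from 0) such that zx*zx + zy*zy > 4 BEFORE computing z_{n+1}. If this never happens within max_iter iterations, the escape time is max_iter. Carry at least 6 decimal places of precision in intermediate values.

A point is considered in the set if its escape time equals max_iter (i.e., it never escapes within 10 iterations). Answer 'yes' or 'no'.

z_0 = 0 + 0i, c = 0.9700 + 0.8000i
Iter 1: z = 0.9700 + 0.8000i, |z|^2 = 1.5809
Iter 2: z = 1.2709 + 2.3520i, |z|^2 = 7.1471
Escaped at iteration 2

Answer: no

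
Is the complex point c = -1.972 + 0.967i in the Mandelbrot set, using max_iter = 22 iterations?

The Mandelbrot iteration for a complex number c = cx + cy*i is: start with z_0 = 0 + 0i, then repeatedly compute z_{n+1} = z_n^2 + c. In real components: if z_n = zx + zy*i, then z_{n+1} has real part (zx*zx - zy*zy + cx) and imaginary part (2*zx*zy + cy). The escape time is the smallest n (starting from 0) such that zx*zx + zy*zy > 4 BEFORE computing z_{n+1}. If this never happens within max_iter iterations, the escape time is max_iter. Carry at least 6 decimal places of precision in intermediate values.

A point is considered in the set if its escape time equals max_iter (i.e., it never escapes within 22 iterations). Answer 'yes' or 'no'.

Answer: no

Derivation:
z_0 = 0 + 0i, c = -1.9720 + 0.9670i
Iter 1: z = -1.9720 + 0.9670i, |z|^2 = 4.8239
Escaped at iteration 1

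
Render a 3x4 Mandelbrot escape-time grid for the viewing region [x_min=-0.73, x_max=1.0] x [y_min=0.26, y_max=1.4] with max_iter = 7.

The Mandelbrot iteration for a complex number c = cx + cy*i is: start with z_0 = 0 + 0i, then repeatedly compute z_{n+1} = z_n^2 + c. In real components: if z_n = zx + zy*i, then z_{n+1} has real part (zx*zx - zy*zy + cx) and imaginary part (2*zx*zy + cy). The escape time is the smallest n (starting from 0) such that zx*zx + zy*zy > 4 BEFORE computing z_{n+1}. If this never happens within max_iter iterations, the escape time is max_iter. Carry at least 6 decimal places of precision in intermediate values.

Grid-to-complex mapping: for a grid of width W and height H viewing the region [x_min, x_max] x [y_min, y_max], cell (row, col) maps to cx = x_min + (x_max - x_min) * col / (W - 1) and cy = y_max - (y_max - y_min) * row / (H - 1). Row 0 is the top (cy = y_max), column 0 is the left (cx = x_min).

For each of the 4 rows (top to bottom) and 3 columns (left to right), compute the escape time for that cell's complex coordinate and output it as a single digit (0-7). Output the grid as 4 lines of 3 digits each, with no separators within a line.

Answer: 222
342
572
772

Derivation:
(row=0, col=0): c = -0.7300 + 1.4000i → escape time 2
(row=0, col=1): c = 0.1350 + 1.4000i → escape time 2
(row=0, col=2): c = 1.0000 + 1.4000i → escape time 2
(row=1, col=0): c = -0.7300 + 1.0200i → escape time 3
(row=1, col=1): c = 0.1350 + 1.0200i → escape time 4
(row=1, col=2): c = 1.0000 + 1.0200i → escape time 2
(row=2, col=0): c = -0.7300 + 0.6400i → escape time 5
(row=2, col=1): c = 0.1350 + 0.6400i → escape time 7
(row=2, col=2): c = 1.0000 + 0.6400i → escape time 2
(row=3, col=0): c = -0.7300 + 0.2600i → escape time 7
(row=3, col=1): c = 0.1350 + 0.2600i → escape time 7
(row=3, col=2): c = 1.0000 + 0.2600i → escape time 2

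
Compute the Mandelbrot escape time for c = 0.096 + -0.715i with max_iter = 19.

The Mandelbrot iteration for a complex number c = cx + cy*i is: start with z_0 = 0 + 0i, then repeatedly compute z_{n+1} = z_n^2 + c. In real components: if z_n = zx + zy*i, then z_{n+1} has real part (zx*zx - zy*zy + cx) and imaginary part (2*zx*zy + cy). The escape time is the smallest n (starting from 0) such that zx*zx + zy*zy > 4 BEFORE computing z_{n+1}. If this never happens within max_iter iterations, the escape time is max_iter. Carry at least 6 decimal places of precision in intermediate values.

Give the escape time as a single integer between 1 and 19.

z_0 = 0 + 0i, c = 0.0960 + -0.7150i
Iter 1: z = 0.0960 + -0.7150i, |z|^2 = 0.5204
Iter 2: z = -0.4060 + -0.8523i, |z|^2 = 0.8912
Iter 3: z = -0.4655 + -0.0229i, |z|^2 = 0.2173
Iter 4: z = 0.3122 + -0.6936i, |z|^2 = 0.5786
Iter 5: z = -0.2877 + -1.1481i, |z|^2 = 1.4009
Iter 6: z = -1.1394 + -0.0544i, |z|^2 = 1.3012
Iter 7: z = 1.3913 + -0.5910i, |z|^2 = 2.2849
Iter 8: z = 1.6824 + -2.3594i, |z|^2 = 8.3974
Escaped at iteration 8

Answer: 8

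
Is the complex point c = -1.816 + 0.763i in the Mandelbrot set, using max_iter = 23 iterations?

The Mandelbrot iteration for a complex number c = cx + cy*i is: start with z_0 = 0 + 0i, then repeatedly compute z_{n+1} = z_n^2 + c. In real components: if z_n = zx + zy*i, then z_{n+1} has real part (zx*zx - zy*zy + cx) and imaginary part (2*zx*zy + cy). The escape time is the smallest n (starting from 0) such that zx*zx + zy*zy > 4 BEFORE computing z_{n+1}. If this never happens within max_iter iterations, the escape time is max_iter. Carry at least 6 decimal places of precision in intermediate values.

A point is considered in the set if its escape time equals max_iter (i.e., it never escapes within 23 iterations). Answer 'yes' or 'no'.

Answer: no

Derivation:
z_0 = 0 + 0i, c = -1.8160 + 0.7630i
Iter 1: z = -1.8160 + 0.7630i, |z|^2 = 3.8800
Iter 2: z = 0.8997 + -2.0082i, |z|^2 = 4.8424
Escaped at iteration 2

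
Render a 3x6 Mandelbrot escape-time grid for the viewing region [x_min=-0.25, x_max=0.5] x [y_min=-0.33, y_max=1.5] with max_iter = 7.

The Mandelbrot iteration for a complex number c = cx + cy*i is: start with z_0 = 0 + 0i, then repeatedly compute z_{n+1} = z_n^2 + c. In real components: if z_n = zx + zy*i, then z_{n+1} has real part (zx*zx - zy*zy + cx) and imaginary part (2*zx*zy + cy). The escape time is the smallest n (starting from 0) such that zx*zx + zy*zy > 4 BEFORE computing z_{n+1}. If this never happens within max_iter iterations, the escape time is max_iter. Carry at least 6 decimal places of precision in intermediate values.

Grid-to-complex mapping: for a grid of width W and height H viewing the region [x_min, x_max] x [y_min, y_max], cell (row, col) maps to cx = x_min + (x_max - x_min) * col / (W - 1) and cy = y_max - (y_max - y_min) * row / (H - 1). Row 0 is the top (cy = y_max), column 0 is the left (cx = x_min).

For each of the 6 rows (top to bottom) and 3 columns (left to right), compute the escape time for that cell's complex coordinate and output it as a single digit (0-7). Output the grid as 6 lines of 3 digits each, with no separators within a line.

Answer: 222
432
763
775
775
776

Derivation:
(row=0, col=0): c = -0.2500 + 1.5000i → escape time 2
(row=0, col=1): c = 0.1250 + 1.5000i → escape time 2
(row=0, col=2): c = 0.5000 + 1.5000i → escape time 2
(row=1, col=0): c = -0.2500 + 1.1340i → escape time 4
(row=1, col=1): c = 0.1250 + 1.1340i → escape time 3
(row=1, col=2): c = 0.5000 + 1.1340i → escape time 2
(row=2, col=0): c = -0.2500 + 0.7680i → escape time 7
(row=2, col=1): c = 0.1250 + 0.7680i → escape time 6
(row=2, col=2): c = 0.5000 + 0.7680i → escape time 3
(row=3, col=0): c = -0.2500 + 0.4020i → escape time 7
(row=3, col=1): c = 0.1250 + 0.4020i → escape time 7
(row=3, col=2): c = 0.5000 + 0.4020i → escape time 5
(row=4, col=0): c = -0.2500 + 0.0360i → escape time 7
(row=4, col=1): c = 0.1250 + 0.0360i → escape time 7
(row=4, col=2): c = 0.5000 + 0.0360i → escape time 5
(row=5, col=0): c = -0.2500 + -0.3300i → escape time 7
(row=5, col=1): c = 0.1250 + -0.3300i → escape time 7
(row=5, col=2): c = 0.5000 + -0.3300i → escape time 6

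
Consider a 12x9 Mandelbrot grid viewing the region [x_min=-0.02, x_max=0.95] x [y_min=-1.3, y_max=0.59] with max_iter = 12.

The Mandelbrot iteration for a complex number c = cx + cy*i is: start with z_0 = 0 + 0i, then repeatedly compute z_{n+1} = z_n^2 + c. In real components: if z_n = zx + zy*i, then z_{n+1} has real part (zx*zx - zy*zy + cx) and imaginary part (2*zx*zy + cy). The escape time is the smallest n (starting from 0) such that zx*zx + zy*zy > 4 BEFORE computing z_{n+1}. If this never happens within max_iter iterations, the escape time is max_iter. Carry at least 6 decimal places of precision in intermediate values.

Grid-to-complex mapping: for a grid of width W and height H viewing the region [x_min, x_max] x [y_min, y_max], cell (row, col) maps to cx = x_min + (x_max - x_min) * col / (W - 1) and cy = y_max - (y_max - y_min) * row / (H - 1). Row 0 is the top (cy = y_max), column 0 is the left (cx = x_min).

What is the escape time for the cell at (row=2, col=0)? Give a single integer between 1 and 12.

Answer: 12

Derivation:
z_0 = 0 + 0i, c = -0.0200 + 0.1175i
Iter 1: z = -0.0200 + 0.1175i, |z|^2 = 0.0142
Iter 2: z = -0.0334 + 0.1128i, |z|^2 = 0.0138
Iter 3: z = -0.0316 + 0.1100i, |z|^2 = 0.0131
Iter 4: z = -0.0311 + 0.1105i, |z|^2 = 0.0132
Iter 5: z = -0.0313 + 0.1106i, |z|^2 = 0.0132
Iter 6: z = -0.0313 + 0.1106i, |z|^2 = 0.0132
Iter 7: z = -0.0313 + 0.1106i, |z|^2 = 0.0132
Iter 8: z = -0.0313 + 0.1106i, |z|^2 = 0.0132
Iter 9: z = -0.0313 + 0.1106i, |z|^2 = 0.0132
Iter 10: z = -0.0313 + 0.1106i, |z|^2 = 0.0132
Iter 11: z = -0.0313 + 0.1106i, |z|^2 = 0.0132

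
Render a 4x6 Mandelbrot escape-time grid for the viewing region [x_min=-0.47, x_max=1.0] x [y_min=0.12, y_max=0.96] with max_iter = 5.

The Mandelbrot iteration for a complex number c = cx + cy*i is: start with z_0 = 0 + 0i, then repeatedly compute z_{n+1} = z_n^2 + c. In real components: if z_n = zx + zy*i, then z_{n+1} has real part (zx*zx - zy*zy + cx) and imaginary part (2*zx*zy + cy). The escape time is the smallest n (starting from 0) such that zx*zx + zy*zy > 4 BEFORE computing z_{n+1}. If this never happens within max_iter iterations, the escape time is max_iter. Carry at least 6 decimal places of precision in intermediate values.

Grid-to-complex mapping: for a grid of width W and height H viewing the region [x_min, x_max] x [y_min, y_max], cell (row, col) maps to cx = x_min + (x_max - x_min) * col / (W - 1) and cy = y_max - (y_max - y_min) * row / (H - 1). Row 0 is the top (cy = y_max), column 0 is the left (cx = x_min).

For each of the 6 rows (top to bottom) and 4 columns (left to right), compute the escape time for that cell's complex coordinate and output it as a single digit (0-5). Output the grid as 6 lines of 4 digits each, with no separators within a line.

Answer: 4532
5532
5542
5552
5552
5552

Derivation:
(row=0, col=0): c = -0.4700 + 0.9600i → escape time 4
(row=0, col=1): c = 0.0200 + 0.9600i → escape time 5
(row=0, col=2): c = 0.5100 + 0.9600i → escape time 3
(row=0, col=3): c = 1.0000 + 0.9600i → escape time 2
(row=1, col=0): c = -0.4700 + 0.7920i → escape time 5
(row=1, col=1): c = 0.0200 + 0.7920i → escape time 5
(row=1, col=2): c = 0.5100 + 0.7920i → escape time 3
(row=1, col=3): c = 1.0000 + 0.7920i → escape time 2
(row=2, col=0): c = -0.4700 + 0.6240i → escape time 5
(row=2, col=1): c = 0.0200 + 0.6240i → escape time 5
(row=2, col=2): c = 0.5100 + 0.6240i → escape time 4
(row=2, col=3): c = 1.0000 + 0.6240i → escape time 2
(row=3, col=0): c = -0.4700 + 0.4560i → escape time 5
(row=3, col=1): c = 0.0200 + 0.4560i → escape time 5
(row=3, col=2): c = 0.5100 + 0.4560i → escape time 5
(row=3, col=3): c = 1.0000 + 0.4560i → escape time 2
(row=4, col=0): c = -0.4700 + 0.2880i → escape time 5
(row=4, col=1): c = 0.0200 + 0.2880i → escape time 5
(row=4, col=2): c = 0.5100 + 0.2880i → escape time 5
(row=4, col=3): c = 1.0000 + 0.2880i → escape time 2
(row=5, col=0): c = -0.4700 + 0.1200i → escape time 5
(row=5, col=1): c = 0.0200 + 0.1200i → escape time 5
(row=5, col=2): c = 0.5100 + 0.1200i → escape time 5
(row=5, col=3): c = 1.0000 + 0.1200i → escape time 2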